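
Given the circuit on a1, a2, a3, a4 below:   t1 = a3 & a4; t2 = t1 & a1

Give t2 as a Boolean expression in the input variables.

t1 = a3 & a4
t2 = t1 & a1 = (a3 & a4) & a1

(a3 & a4) & a1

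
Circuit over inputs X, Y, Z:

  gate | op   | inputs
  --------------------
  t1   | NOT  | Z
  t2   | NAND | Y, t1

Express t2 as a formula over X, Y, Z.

t1 = NOT Z
t2 = Y NAND t1 = Y NAND NOT Z

Y NAND NOT Z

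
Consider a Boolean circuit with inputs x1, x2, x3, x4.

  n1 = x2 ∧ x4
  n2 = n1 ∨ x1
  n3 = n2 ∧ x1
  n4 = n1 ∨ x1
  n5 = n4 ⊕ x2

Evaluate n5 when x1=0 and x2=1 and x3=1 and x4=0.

n1 = 1 ∧ 0 = 0
n4 = 0 ∨ 0 = 0
n5 = 0 ⊕ 1 = 1

1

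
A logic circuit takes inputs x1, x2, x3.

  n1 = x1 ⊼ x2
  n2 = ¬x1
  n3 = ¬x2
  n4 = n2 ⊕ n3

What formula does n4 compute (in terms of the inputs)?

¬x1 ⊕ ¬x2

n2 = ¬x1
n3 = ¬x2
n4 = n2 ⊕ n3 = ¬x1 ⊕ ¬x2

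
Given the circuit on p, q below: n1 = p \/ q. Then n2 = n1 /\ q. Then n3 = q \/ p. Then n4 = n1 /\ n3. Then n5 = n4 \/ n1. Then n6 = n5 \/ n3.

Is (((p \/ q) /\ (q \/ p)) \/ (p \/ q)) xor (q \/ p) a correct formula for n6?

n1 = p \/ q
n3 = q \/ p
n4 = n1 /\ n3 = (p \/ q) /\ (q \/ p)
n5 = n4 \/ n1 = ((p \/ q) /\ (q \/ p)) \/ (p \/ q)
n6 = n5 \/ n3 = (((p \/ q) /\ (q \/ p)) \/ (p \/ q)) \/ (q \/ p)
At p=0, q=1: circuit gives 1, formula gives 0.

No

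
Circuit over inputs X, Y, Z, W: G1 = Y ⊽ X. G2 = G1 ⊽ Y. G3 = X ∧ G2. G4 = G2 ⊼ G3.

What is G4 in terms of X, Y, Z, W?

G1 = Y ⊽ X
G2 = G1 ⊽ Y = (Y ⊽ X) ⊽ Y
G3 = X ∧ G2 = X ∧ ((Y ⊽ X) ⊽ Y)
G4 = G2 ⊼ G3 = ((Y ⊽ X) ⊽ Y) ⊼ (X ∧ ((Y ⊽ X) ⊽ Y))

((Y ⊽ X) ⊽ Y) ⊼ (X ∧ ((Y ⊽ X) ⊽ Y))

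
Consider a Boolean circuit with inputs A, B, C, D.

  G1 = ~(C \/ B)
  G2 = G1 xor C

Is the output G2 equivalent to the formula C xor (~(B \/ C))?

Yes

G1 = ~(C \/ B)
G2 = G1 xor C = (~(C \/ B)) xor C
At A=0, B=1, C=0, D=0: circuit gives 0, formula gives 0.
At A=0, B=0, C=0, D=0: circuit gives 1, formula gives 1.
Agrees on all 16 inputs.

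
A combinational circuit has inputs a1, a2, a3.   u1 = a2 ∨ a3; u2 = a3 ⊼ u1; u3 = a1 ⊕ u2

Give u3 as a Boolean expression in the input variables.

u1 = a2 ∨ a3
u2 = a3 ⊼ u1 = a3 ⊼ (a2 ∨ a3)
u3 = a1 ⊕ u2 = a1 ⊕ (a3 ⊼ (a2 ∨ a3))

a1 ⊕ (a3 ⊼ (a2 ∨ a3))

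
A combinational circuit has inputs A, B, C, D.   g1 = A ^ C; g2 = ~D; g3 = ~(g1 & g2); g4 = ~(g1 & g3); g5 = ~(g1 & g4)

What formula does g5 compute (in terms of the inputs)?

g1 = A ^ C
g2 = ~D
g3 = ~(g1 & g2) = ~((A ^ C) & ~D)
g4 = ~(g1 & g3) = ~((A ^ C) & (~((A ^ C) & ~D)))
g5 = ~(g1 & g4) = ~((A ^ C) & (~((A ^ C) & (~((A ^ C) & ~D)))))

~((A ^ C) & (~((A ^ C) & (~((A ^ C) & ~D)))))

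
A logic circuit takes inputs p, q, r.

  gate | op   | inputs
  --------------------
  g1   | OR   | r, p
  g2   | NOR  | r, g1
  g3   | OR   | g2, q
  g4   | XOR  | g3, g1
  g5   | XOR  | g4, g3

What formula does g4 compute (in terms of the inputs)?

g1 = r OR p
g2 = r NOR g1 = r NOR (r OR p)
g3 = g2 OR q = (r NOR (r OR p)) OR q
g4 = g3 XOR g1 = ((r NOR (r OR p)) OR q) XOR (r OR p)

((r NOR (r OR p)) OR q) XOR (r OR p)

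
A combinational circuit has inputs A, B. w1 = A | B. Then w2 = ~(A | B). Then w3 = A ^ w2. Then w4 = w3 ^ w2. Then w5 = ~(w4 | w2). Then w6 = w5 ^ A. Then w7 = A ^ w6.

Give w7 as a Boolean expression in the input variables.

A ^ ((~(((A ^ (~(A | B))) ^ (~(A | B))) | (~(A | B)))) ^ A)

w2 = ~(A | B)
w3 = A ^ w2 = A ^ (~(A | B))
w4 = w3 ^ w2 = (A ^ (~(A | B))) ^ (~(A | B))
w5 = ~(w4 | w2) = ~(((A ^ (~(A | B))) ^ (~(A | B))) | (~(A | B)))
w6 = w5 ^ A = (~(((A ^ (~(A | B))) ^ (~(A | B))) | (~(A | B)))) ^ A
w7 = A ^ w6 = A ^ ((~(((A ^ (~(A | B))) ^ (~(A | B))) | (~(A | B)))) ^ A)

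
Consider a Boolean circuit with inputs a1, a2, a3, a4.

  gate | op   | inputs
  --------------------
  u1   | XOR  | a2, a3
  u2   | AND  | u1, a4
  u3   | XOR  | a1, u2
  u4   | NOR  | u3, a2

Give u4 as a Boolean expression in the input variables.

(a1 XOR ((a2 XOR a3) AND a4)) NOR a2

u1 = a2 XOR a3
u2 = u1 AND a4 = (a2 XOR a3) AND a4
u3 = a1 XOR u2 = a1 XOR ((a2 XOR a3) AND a4)
u4 = u3 NOR a2 = (a1 XOR ((a2 XOR a3) AND a4)) NOR a2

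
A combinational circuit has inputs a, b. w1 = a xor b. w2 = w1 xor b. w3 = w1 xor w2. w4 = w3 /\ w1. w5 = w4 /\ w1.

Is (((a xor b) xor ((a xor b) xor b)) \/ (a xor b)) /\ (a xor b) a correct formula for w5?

No

w1 = a xor b
w2 = w1 xor b = (a xor b) xor b
w3 = w1 xor w2 = (a xor b) xor ((a xor b) xor b)
w4 = w3 /\ w1 = ((a xor b) xor ((a xor b) xor b)) /\ (a xor b)
w5 = w4 /\ w1 = (((a xor b) xor ((a xor b) xor b)) /\ (a xor b)) /\ (a xor b)
At a=1, b=0: circuit gives 0, formula gives 1.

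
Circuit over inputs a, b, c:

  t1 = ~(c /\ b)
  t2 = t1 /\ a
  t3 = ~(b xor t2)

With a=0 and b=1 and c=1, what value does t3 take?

0

t1 = ~(1 /\ 1) = 0
t2 = 0 /\ 0 = 0
t3 = ~(1 xor 0) = 0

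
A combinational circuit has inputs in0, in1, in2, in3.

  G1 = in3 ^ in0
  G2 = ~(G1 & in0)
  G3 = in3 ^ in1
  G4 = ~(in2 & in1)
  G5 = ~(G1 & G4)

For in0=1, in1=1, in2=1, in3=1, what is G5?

1

G1 = 1 ^ 1 = 0
G4 = ~(1 & 1) = 0
G5 = ~(0 & 0) = 1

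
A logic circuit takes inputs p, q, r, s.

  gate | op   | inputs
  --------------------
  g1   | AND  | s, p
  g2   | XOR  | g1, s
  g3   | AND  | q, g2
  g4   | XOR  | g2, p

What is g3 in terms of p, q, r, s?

q AND ((s AND p) XOR s)

g1 = s AND p
g2 = g1 XOR s = (s AND p) XOR s
g3 = q AND g2 = q AND ((s AND p) XOR s)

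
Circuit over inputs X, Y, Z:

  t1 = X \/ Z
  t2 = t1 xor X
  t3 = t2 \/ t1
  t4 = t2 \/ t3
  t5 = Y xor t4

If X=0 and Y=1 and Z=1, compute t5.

0

t1 = 0 \/ 1 = 1
t2 = 1 xor 0 = 1
t3 = 1 \/ 1 = 1
t4 = 1 \/ 1 = 1
t5 = 1 xor 1 = 0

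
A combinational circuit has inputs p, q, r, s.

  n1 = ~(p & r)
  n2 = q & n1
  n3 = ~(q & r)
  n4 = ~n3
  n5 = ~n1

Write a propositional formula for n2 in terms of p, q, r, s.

n1 = ~(p & r)
n2 = q & n1 = q & (~(p & r))

q & (~(p & r))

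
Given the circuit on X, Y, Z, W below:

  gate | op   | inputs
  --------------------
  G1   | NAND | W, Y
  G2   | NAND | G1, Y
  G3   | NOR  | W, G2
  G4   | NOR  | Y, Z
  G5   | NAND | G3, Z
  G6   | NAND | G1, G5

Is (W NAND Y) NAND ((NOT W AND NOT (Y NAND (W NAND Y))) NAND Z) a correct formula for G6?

Yes

G1 = W NAND Y
G2 = G1 NAND Y = (W NAND Y) NAND Y
G3 = W NOR G2 = W NOR ((W NAND Y) NAND Y)
G5 = G3 NAND Z = (W NOR ((W NAND Y) NAND Y)) NAND Z
G6 = G1 NAND G5 = (W NAND Y) NAND ((W NOR ((W NAND Y) NAND Y)) NAND Z)
At X=0, Y=0, Z=0, W=0: circuit gives 0, formula gives 0.
At X=0, Y=1, Z=0, W=1: circuit gives 1, formula gives 1.
Agrees on all 16 inputs.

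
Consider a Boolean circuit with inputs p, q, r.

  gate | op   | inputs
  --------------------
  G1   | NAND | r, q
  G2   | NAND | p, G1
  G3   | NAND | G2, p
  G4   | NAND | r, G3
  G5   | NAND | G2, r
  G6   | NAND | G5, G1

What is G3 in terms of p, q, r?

(p NAND (r NAND q)) NAND p

G1 = r NAND q
G2 = p NAND G1 = p NAND (r NAND q)
G3 = G2 NAND p = (p NAND (r NAND q)) NAND p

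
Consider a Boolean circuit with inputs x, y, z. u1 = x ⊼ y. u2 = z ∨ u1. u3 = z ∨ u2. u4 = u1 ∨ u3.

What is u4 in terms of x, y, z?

u1 = x ⊼ y
u2 = z ∨ u1 = z ∨ (x ⊼ y)
u3 = z ∨ u2 = z ∨ (z ∨ (x ⊼ y))
u4 = u1 ∨ u3 = (x ⊼ y) ∨ (z ∨ (z ∨ (x ⊼ y)))

(x ⊼ y) ∨ (z ∨ (z ∨ (x ⊼ y)))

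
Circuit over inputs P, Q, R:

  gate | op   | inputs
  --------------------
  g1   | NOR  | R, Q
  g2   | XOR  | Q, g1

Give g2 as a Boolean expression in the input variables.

Q XOR (R NOR Q)

g1 = R NOR Q
g2 = Q XOR g1 = Q XOR (R NOR Q)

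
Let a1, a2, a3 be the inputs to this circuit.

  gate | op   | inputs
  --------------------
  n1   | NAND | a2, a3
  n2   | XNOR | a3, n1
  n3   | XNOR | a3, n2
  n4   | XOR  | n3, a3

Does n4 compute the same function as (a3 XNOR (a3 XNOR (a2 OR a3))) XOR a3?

n1 = a2 NAND a3
n2 = a3 XNOR n1 = a3 XNOR (a2 NAND a3)
n3 = a3 XNOR n2 = a3 XNOR (a3 XNOR (a2 NAND a3))
n4 = n3 XOR a3 = (a3 XNOR (a3 XNOR (a2 NAND a3))) XOR a3
At a1=0, a2=0, a3=0: circuit gives 1, formula gives 0.

No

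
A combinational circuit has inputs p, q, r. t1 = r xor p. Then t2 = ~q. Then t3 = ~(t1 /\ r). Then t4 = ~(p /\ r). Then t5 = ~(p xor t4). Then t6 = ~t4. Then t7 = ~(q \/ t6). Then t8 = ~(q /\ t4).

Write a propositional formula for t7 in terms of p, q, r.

t4 = ~(p /\ r)
t6 = ~t4 = ~(~(p /\ r))
t7 = ~(q \/ t6) = ~(q \/ ~(~(p /\ r)))

~(q \/ ~(~(p /\ r)))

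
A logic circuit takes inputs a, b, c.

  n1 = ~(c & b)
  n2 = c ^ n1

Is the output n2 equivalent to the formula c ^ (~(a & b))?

n1 = ~(c & b)
n2 = c ^ n1 = c ^ (~(c & b))
At a=0, b=1, c=1: circuit gives 1, formula gives 0.

No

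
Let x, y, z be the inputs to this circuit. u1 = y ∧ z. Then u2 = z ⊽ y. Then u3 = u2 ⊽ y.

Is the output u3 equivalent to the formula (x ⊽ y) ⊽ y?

u2 = z ⊽ y
u3 = u2 ⊽ y = (z ⊽ y) ⊽ y
At x=0, y=0, z=1: circuit gives 1, formula gives 0.

No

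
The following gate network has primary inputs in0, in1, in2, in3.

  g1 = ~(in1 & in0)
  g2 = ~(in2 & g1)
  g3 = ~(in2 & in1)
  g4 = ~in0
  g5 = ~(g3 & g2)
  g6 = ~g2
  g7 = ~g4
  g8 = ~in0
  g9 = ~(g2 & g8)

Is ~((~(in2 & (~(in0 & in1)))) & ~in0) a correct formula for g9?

Yes

g1 = ~(in1 & in0)
g2 = ~(in2 & g1) = ~(in2 & (~(in1 & in0)))
g8 = ~in0
g9 = ~(g2 & g8) = ~((~(in2 & (~(in1 & in0)))) & ~in0)
At in0=0, in1=0, in2=0, in3=0: circuit gives 0, formula gives 0.
At in0=0, in1=0, in2=1, in3=0: circuit gives 1, formula gives 1.
Agrees on all 16 inputs.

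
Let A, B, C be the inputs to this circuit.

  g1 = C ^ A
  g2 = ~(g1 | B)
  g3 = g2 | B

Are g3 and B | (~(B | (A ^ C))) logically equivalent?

Yes

g1 = C ^ A
g2 = ~(g1 | B) = ~((C ^ A) | B)
g3 = g2 | B = (~((C ^ A) | B)) | B
At A=0, B=0, C=1: circuit gives 0, formula gives 0.
At A=0, B=0, C=0: circuit gives 1, formula gives 1.
Agrees on all 8 inputs.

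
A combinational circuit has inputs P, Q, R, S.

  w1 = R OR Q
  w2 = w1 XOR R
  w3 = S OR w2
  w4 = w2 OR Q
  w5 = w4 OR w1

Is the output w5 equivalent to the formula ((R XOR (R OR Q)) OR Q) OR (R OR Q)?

w1 = R OR Q
w2 = w1 XOR R = (R OR Q) XOR R
w4 = w2 OR Q = ((R OR Q) XOR R) OR Q
w5 = w4 OR w1 = (((R OR Q) XOR R) OR Q) OR (R OR Q)
At P=0, Q=0, R=0, S=0: circuit gives 0, formula gives 0.
At P=0, Q=0, R=1, S=0: circuit gives 1, formula gives 1.
Agrees on all 16 inputs.

Yes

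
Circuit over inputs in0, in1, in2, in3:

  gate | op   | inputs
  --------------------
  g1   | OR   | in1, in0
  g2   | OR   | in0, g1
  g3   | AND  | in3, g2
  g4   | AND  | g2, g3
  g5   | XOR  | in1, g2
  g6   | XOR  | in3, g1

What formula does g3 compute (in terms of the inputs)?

in3 AND (in0 OR (in1 OR in0))

g1 = in1 OR in0
g2 = in0 OR g1 = in0 OR (in1 OR in0)
g3 = in3 AND g2 = in3 AND (in0 OR (in1 OR in0))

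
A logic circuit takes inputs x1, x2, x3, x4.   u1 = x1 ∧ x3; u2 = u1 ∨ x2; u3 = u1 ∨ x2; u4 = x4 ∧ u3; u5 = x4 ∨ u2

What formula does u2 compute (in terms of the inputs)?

(x1 ∧ x3) ∨ x2

u1 = x1 ∧ x3
u2 = u1 ∨ x2 = (x1 ∧ x3) ∨ x2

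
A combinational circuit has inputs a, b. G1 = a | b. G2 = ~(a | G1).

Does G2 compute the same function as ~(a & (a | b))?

No

G1 = a | b
G2 = ~(a | G1) = ~(a | (a | b))
At a=0, b=1: circuit gives 0, formula gives 1.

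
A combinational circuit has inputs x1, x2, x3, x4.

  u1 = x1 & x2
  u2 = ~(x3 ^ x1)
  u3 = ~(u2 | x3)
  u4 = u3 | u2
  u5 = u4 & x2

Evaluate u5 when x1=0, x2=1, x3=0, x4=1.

1

u2 = ~(0 ^ 0) = 1
u3 = ~(1 | 0) = 0
u4 = 0 | 1 = 1
u5 = 1 & 1 = 1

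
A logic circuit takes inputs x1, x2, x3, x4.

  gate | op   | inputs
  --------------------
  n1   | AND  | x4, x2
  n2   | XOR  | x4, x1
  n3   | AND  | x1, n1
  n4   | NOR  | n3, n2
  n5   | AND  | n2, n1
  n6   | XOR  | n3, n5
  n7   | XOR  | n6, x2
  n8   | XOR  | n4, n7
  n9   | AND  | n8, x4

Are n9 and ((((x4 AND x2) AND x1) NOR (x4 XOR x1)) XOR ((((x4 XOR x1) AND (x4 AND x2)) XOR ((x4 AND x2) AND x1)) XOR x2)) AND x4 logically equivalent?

n1 = x4 AND x2
n2 = x4 XOR x1
n3 = x1 AND n1 = x1 AND (x4 AND x2)
n4 = n3 NOR n2 = (x1 AND (x4 AND x2)) NOR (x4 XOR x1)
n5 = n2 AND n1 = (x4 XOR x1) AND (x4 AND x2)
n6 = n3 XOR n5 = (x1 AND (x4 AND x2)) XOR ((x4 XOR x1) AND (x4 AND x2))
n7 = n6 XOR x2 = ((x1 AND (x4 AND x2)) XOR ((x4 XOR x1) AND (x4 AND x2))) XOR x2
n8 = n4 XOR n7 = ((x1 AND (x4 AND x2)) NOR (x4 XOR x1)) XOR (((x1 AND (x4 AND x2)) XOR ((x4 XOR x1) AND (x4 AND x2))) XOR x2)
n9 = n8 AND x4 = (((x1 AND (x4 AND x2)) NOR (x4 XOR x1)) XOR (((x1 AND (x4 AND x2)) XOR ((x4 XOR x1) AND (x4 AND x2))) XOR x2)) AND x4
At x1=0, x2=0, x3=0, x4=0: circuit gives 0, formula gives 0.
At x1=1, x2=0, x3=0, x4=1: circuit gives 1, formula gives 1.
Agrees on all 16 inputs.

Yes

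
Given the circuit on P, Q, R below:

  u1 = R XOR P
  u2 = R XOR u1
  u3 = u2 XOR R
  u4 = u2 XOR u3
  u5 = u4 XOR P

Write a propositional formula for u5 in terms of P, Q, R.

u1 = R XOR P
u2 = R XOR u1 = R XOR (R XOR P)
u3 = u2 XOR R = (R XOR (R XOR P)) XOR R
u4 = u2 XOR u3 = (R XOR (R XOR P)) XOR ((R XOR (R XOR P)) XOR R)
u5 = u4 XOR P = ((R XOR (R XOR P)) XOR ((R XOR (R XOR P)) XOR R)) XOR P

((R XOR (R XOR P)) XOR ((R XOR (R XOR P)) XOR R)) XOR P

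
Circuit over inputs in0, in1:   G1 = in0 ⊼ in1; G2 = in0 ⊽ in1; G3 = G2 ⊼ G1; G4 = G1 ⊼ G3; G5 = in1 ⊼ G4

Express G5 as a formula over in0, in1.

in1 ⊼ ((in0 ⊼ in1) ⊼ ((in0 ⊽ in1) ⊼ (in0 ⊼ in1)))

G1 = in0 ⊼ in1
G2 = in0 ⊽ in1
G3 = G2 ⊼ G1 = (in0 ⊽ in1) ⊼ (in0 ⊼ in1)
G4 = G1 ⊼ G3 = (in0 ⊼ in1) ⊼ ((in0 ⊽ in1) ⊼ (in0 ⊼ in1))
G5 = in1 ⊼ G4 = in1 ⊼ ((in0 ⊼ in1) ⊼ ((in0 ⊽ in1) ⊼ (in0 ⊼ in1)))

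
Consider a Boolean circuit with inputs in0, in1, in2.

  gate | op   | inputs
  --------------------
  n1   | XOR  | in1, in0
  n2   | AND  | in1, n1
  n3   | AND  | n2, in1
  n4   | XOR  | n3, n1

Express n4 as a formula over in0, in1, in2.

((in1 AND (in1 XOR in0)) AND in1) XOR (in1 XOR in0)

n1 = in1 XOR in0
n2 = in1 AND n1 = in1 AND (in1 XOR in0)
n3 = n2 AND in1 = (in1 AND (in1 XOR in0)) AND in1
n4 = n3 XOR n1 = ((in1 AND (in1 XOR in0)) AND in1) XOR (in1 XOR in0)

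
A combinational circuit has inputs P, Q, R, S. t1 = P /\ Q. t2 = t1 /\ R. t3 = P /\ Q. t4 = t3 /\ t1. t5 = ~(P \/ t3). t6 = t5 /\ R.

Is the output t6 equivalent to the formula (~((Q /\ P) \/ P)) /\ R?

Yes

t3 = P /\ Q
t5 = ~(P \/ t3) = ~(P \/ (P /\ Q))
t6 = t5 /\ R = (~(P \/ (P /\ Q))) /\ R
At P=0, Q=0, R=0, S=0: circuit gives 0, formula gives 0.
At P=0, Q=0, R=1, S=0: circuit gives 1, formula gives 1.
Agrees on all 16 inputs.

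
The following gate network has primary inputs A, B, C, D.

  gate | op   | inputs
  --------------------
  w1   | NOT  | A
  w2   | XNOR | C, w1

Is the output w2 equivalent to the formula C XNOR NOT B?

No

w1 = NOT A
w2 = C XNOR w1 = C XNOR NOT A
At A=0, B=1, C=0, D=0: circuit gives 0, formula gives 1.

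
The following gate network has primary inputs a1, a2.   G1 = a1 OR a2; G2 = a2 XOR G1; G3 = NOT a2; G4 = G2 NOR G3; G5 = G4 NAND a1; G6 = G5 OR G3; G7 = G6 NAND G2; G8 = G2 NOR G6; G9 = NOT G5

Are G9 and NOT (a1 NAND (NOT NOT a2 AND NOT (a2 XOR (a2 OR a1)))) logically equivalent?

Yes

G1 = a1 OR a2
G2 = a2 XOR G1 = a2 XOR (a1 OR a2)
G3 = NOT a2
G4 = G2 NOR G3 = (a2 XOR (a1 OR a2)) NOR NOT a2
G5 = G4 NAND a1 = ((a2 XOR (a1 OR a2)) NOR NOT a2) NAND a1
G9 = NOT G5 = NOT (((a2 XOR (a1 OR a2)) NOR NOT a2) NAND a1)
At a1=0, a2=0: circuit gives 0, formula gives 0.
At a1=1, a2=1: circuit gives 1, formula gives 1.
Agrees on all 4 inputs.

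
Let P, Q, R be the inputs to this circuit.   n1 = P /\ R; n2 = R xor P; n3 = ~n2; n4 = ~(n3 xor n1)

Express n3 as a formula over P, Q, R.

~(R xor P)

n2 = R xor P
n3 = ~n2 = ~(R xor P)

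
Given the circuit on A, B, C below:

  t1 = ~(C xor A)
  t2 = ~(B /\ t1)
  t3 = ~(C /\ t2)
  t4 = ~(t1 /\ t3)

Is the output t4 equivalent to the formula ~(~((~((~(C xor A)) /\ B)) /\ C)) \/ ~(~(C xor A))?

t1 = ~(C xor A)
t2 = ~(B /\ t1) = ~(B /\ (~(C xor A)))
t3 = ~(C /\ t2) = ~(C /\ (~(B /\ (~(C xor A)))))
t4 = ~(t1 /\ t3) = ~((~(C xor A)) /\ (~(C /\ (~(B /\ (~(C xor A)))))))
At A=0, B=0, C=0: circuit gives 0, formula gives 0.
At A=0, B=0, C=1: circuit gives 1, formula gives 1.
Agrees on all 8 inputs.

Yes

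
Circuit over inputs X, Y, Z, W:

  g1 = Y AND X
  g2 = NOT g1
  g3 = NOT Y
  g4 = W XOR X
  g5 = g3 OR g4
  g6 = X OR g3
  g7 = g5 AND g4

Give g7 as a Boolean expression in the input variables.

g3 = NOT Y
g4 = W XOR X
g5 = g3 OR g4 = NOT Y OR (W XOR X)
g7 = g5 AND g4 = (NOT Y OR (W XOR X)) AND (W XOR X)

(NOT Y OR (W XOR X)) AND (W XOR X)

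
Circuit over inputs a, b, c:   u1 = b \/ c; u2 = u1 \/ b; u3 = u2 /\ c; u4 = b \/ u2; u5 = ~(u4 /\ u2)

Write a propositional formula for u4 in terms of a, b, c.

u1 = b \/ c
u2 = u1 \/ b = (b \/ c) \/ b
u4 = b \/ u2 = b \/ ((b \/ c) \/ b)

b \/ ((b \/ c) \/ b)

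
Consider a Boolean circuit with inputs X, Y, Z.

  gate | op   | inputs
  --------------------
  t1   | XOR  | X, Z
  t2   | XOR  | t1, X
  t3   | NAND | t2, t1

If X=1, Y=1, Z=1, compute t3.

t1 = 1 XOR 1 = 0
t2 = 0 XOR 1 = 1
t3 = 1 NAND 0 = 1

1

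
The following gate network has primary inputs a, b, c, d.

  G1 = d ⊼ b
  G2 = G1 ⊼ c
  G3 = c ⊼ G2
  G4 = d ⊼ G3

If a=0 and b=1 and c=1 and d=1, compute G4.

1

G1 = 1 ⊼ 1 = 0
G2 = 0 ⊼ 1 = 1
G3 = 1 ⊼ 1 = 0
G4 = 1 ⊼ 0 = 1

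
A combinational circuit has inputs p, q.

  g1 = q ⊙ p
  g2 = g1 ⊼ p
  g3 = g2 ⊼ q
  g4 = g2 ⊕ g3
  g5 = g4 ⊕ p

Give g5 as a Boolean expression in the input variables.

g1 = q ⊙ p
g2 = g1 ⊼ p = (q ⊙ p) ⊼ p
g3 = g2 ⊼ q = ((q ⊙ p) ⊼ p) ⊼ q
g4 = g2 ⊕ g3 = ((q ⊙ p) ⊼ p) ⊕ (((q ⊙ p) ⊼ p) ⊼ q)
g5 = g4 ⊕ p = (((q ⊙ p) ⊼ p) ⊕ (((q ⊙ p) ⊼ p) ⊼ q)) ⊕ p

(((q ⊙ p) ⊼ p) ⊕ (((q ⊙ p) ⊼ p) ⊼ q)) ⊕ p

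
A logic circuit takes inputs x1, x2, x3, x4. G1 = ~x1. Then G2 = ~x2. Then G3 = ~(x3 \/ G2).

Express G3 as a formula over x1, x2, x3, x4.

~(x3 \/ ~x2)

G2 = ~x2
G3 = ~(x3 \/ G2) = ~(x3 \/ ~x2)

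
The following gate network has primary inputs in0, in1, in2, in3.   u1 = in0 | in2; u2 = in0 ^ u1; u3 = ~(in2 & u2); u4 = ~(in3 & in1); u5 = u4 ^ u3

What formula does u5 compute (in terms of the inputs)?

(~(in3 & in1)) ^ (~(in2 & (in0 ^ (in0 | in2))))

u1 = in0 | in2
u2 = in0 ^ u1 = in0 ^ (in0 | in2)
u3 = ~(in2 & u2) = ~(in2 & (in0 ^ (in0 | in2)))
u4 = ~(in3 & in1)
u5 = u4 ^ u3 = (~(in3 & in1)) ^ (~(in2 & (in0 ^ (in0 | in2))))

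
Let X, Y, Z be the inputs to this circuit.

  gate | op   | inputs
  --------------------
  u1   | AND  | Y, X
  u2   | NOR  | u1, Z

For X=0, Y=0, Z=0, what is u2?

1

u1 = 0 AND 0 = 0
u2 = 0 NOR 0 = 1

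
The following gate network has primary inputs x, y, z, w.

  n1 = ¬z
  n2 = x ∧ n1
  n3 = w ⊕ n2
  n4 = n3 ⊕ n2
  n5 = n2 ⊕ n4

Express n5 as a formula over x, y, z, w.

(x ∧ ¬z) ⊕ ((w ⊕ (x ∧ ¬z)) ⊕ (x ∧ ¬z))

n1 = ¬z
n2 = x ∧ n1 = x ∧ ¬z
n3 = w ⊕ n2 = w ⊕ (x ∧ ¬z)
n4 = n3 ⊕ n2 = (w ⊕ (x ∧ ¬z)) ⊕ (x ∧ ¬z)
n5 = n2 ⊕ n4 = (x ∧ ¬z) ⊕ ((w ⊕ (x ∧ ¬z)) ⊕ (x ∧ ¬z))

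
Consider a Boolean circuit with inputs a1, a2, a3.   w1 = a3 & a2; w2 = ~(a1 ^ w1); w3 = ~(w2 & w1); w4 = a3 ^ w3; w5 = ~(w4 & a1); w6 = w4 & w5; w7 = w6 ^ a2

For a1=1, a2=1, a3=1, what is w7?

w1 = 1 & 1 = 1
w2 = ~(1 ^ 1) = 1
w3 = ~(1 & 1) = 0
w4 = 1 ^ 0 = 1
w5 = ~(1 & 1) = 0
w6 = 1 & 0 = 0
w7 = 0 ^ 1 = 1

1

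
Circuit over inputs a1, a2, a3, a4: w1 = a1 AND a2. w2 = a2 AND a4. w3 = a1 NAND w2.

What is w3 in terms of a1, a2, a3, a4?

a1 NAND (a2 AND a4)

w2 = a2 AND a4
w3 = a1 NAND w2 = a1 NAND (a2 AND a4)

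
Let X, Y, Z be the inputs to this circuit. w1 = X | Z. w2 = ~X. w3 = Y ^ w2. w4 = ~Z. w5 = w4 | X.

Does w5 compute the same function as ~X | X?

No

w4 = ~Z
w5 = w4 | X = ~Z | X
At X=0, Y=0, Z=1: circuit gives 0, formula gives 1.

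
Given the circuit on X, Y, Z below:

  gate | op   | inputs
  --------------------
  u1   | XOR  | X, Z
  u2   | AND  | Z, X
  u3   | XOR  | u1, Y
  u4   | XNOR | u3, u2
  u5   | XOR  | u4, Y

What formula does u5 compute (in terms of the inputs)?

u1 = X XOR Z
u2 = Z AND X
u3 = u1 XOR Y = (X XOR Z) XOR Y
u4 = u3 XNOR u2 = ((X XOR Z) XOR Y) XNOR (Z AND X)
u5 = u4 XOR Y = (((X XOR Z) XOR Y) XNOR (Z AND X)) XOR Y

(((X XOR Z) XOR Y) XNOR (Z AND X)) XOR Y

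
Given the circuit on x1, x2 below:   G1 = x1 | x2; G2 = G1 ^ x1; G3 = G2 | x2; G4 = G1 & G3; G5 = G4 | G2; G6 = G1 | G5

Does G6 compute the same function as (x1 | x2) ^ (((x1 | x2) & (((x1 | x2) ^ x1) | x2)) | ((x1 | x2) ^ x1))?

G1 = x1 | x2
G2 = G1 ^ x1 = (x1 | x2) ^ x1
G3 = G2 | x2 = ((x1 | x2) ^ x1) | x2
G4 = G1 & G3 = (x1 | x2) & (((x1 | x2) ^ x1) | x2)
G5 = G4 | G2 = ((x1 | x2) & (((x1 | x2) ^ x1) | x2)) | ((x1 | x2) ^ x1)
G6 = G1 | G5 = (x1 | x2) | (((x1 | x2) & (((x1 | x2) ^ x1) | x2)) | ((x1 | x2) ^ x1))
At x1=0, x2=1: circuit gives 1, formula gives 0.

No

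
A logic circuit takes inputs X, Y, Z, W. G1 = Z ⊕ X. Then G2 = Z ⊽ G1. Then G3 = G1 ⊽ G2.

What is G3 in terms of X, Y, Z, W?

(Z ⊕ X) ⊽ (Z ⊽ (Z ⊕ X))

G1 = Z ⊕ X
G2 = Z ⊽ G1 = Z ⊽ (Z ⊕ X)
G3 = G1 ⊽ G2 = (Z ⊕ X) ⊽ (Z ⊽ (Z ⊕ X))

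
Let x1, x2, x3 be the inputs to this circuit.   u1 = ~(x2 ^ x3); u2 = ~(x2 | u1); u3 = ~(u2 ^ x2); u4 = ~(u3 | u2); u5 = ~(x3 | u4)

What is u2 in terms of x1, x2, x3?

~(x2 | (~(x2 ^ x3)))

u1 = ~(x2 ^ x3)
u2 = ~(x2 | u1) = ~(x2 | (~(x2 ^ x3)))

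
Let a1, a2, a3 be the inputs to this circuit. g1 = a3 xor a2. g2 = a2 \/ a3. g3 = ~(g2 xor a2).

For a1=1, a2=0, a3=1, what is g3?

g2 = 0 \/ 1 = 1
g3 = ~(1 xor 0) = 0

0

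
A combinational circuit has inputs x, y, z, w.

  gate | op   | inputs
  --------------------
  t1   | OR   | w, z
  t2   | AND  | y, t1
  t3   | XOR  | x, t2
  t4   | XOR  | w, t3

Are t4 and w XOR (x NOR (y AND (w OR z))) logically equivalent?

t1 = w OR z
t2 = y AND t1 = y AND (w OR z)
t3 = x XOR t2 = x XOR (y AND (w OR z))
t4 = w XOR t3 = w XOR (x XOR (y AND (w OR z)))
At x=0, y=0, z=0, w=0: circuit gives 0, formula gives 1.

No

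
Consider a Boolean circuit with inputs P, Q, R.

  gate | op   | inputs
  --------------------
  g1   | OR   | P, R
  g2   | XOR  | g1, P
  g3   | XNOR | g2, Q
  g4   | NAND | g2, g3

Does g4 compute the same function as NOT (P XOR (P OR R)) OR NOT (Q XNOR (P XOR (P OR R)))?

g1 = P OR R
g2 = g1 XOR P = (P OR R) XOR P
g3 = g2 XNOR Q = ((P OR R) XOR P) XNOR Q
g4 = g2 NAND g3 = ((P OR R) XOR P) NAND (((P OR R) XOR P) XNOR Q)
At P=0, Q=1, R=1: circuit gives 0, formula gives 0.
At P=0, Q=0, R=0: circuit gives 1, formula gives 1.
Agrees on all 8 inputs.

Yes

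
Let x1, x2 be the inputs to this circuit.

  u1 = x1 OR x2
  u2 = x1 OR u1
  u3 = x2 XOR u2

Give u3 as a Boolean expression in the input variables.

u1 = x1 OR x2
u2 = x1 OR u1 = x1 OR (x1 OR x2)
u3 = x2 XOR u2 = x2 XOR (x1 OR (x1 OR x2))

x2 XOR (x1 OR (x1 OR x2))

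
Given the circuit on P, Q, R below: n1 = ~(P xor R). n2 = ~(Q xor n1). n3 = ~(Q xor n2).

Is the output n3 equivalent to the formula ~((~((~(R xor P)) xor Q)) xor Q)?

n1 = ~(P xor R)
n2 = ~(Q xor n1) = ~(Q xor (~(P xor R)))
n3 = ~(Q xor n2) = ~(Q xor (~(Q xor (~(P xor R)))))
At P=0, Q=0, R=1: circuit gives 0, formula gives 0.
At P=0, Q=0, R=0: circuit gives 1, formula gives 1.
Agrees on all 8 inputs.

Yes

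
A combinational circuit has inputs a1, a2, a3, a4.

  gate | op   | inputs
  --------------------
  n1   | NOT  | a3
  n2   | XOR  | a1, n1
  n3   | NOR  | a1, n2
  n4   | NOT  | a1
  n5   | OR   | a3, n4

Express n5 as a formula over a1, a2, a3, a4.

n4 = NOT a1
n5 = a3 OR n4 = a3 OR NOT a1

a3 OR NOT a1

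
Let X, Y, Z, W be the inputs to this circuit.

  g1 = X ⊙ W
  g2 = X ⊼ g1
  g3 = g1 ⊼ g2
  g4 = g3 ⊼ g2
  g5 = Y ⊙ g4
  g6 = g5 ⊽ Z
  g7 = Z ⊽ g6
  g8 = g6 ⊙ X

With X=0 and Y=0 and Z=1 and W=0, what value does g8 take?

g1 = 0 ⊙ 0 = 1
g2 = 0 ⊼ 1 = 1
g3 = 1 ⊼ 1 = 0
g4 = 0 ⊼ 1 = 1
g5 = 0 ⊙ 1 = 0
g6 = 0 ⊽ 1 = 0
g8 = 0 ⊙ 0 = 1

1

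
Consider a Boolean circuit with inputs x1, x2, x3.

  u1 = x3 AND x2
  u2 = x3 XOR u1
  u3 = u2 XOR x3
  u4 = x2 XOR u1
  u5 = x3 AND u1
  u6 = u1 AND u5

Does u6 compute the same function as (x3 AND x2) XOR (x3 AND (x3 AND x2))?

No

u1 = x3 AND x2
u5 = x3 AND u1 = x3 AND (x3 AND x2)
u6 = u1 AND u5 = (x3 AND x2) AND (x3 AND (x3 AND x2))
At x1=0, x2=1, x3=1: circuit gives 1, formula gives 0.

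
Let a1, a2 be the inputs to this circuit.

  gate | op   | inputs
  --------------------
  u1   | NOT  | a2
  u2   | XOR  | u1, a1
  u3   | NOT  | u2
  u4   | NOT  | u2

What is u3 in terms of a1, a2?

u1 = NOT a2
u2 = u1 XOR a1 = NOT a2 XOR a1
u3 = NOT u2 = NOT (NOT a2 XOR a1)

NOT (NOT a2 XOR a1)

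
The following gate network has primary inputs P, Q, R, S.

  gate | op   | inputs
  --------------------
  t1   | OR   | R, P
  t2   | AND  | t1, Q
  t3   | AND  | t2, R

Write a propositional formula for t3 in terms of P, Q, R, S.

((R OR P) AND Q) AND R

t1 = R OR P
t2 = t1 AND Q = (R OR P) AND Q
t3 = t2 AND R = ((R OR P) AND Q) AND R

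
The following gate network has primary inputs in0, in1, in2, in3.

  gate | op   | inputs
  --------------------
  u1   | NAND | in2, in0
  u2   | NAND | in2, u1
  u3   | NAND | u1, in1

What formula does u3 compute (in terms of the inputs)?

(in2 NAND in0) NAND in1

u1 = in2 NAND in0
u3 = u1 NAND in1 = (in2 NAND in0) NAND in1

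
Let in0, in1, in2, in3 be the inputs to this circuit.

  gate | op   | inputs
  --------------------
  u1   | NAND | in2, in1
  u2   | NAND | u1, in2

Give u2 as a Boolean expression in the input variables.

(in2 NAND in1) NAND in2

u1 = in2 NAND in1
u2 = u1 NAND in2 = (in2 NAND in1) NAND in2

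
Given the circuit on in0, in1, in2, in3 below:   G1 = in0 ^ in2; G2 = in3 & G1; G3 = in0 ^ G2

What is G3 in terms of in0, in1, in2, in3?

G1 = in0 ^ in2
G2 = in3 & G1 = in3 & (in0 ^ in2)
G3 = in0 ^ G2 = in0 ^ (in3 & (in0 ^ in2))

in0 ^ (in3 & (in0 ^ in2))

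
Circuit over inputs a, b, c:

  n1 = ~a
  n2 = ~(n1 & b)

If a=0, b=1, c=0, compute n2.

0

n1 = ~0 = 1
n2 = ~(1 & 1) = 0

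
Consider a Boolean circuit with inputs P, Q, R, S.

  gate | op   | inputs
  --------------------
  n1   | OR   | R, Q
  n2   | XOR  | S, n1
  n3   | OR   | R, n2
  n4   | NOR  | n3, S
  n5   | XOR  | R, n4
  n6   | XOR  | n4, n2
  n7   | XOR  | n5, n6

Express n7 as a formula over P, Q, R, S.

n1 = R OR Q
n2 = S XOR n1 = S XOR (R OR Q)
n3 = R OR n2 = R OR (S XOR (R OR Q))
n4 = n3 NOR S = (R OR (S XOR (R OR Q))) NOR S
n5 = R XOR n4 = R XOR ((R OR (S XOR (R OR Q))) NOR S)
n6 = n4 XOR n2 = ((R OR (S XOR (R OR Q))) NOR S) XOR (S XOR (R OR Q))
n7 = n5 XOR n6 = (R XOR ((R OR (S XOR (R OR Q))) NOR S)) XOR (((R OR (S XOR (R OR Q))) NOR S) XOR (S XOR (R OR Q)))

(R XOR ((R OR (S XOR (R OR Q))) NOR S)) XOR (((R OR (S XOR (R OR Q))) NOR S) XOR (S XOR (R OR Q)))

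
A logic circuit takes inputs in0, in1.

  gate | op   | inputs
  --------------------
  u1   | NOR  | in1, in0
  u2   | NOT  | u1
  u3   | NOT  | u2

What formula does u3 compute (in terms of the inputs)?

u1 = in1 NOR in0
u2 = NOT u1 = NOT (in1 NOR in0)
u3 = NOT u2 = NOT NOT (in1 NOR in0)

NOT NOT (in1 NOR in0)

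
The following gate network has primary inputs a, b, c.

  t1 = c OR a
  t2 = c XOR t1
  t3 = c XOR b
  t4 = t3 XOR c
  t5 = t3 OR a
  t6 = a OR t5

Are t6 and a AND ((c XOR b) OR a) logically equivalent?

t3 = c XOR b
t5 = t3 OR a = (c XOR b) OR a
t6 = a OR t5 = a OR ((c XOR b) OR a)
At a=0, b=0, c=1: circuit gives 1, formula gives 0.

No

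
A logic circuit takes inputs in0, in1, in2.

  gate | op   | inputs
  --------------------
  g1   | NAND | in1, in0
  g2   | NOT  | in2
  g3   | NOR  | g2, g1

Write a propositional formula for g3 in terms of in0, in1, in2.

NOT in2 NOR (in1 NAND in0)

g1 = in1 NAND in0
g2 = NOT in2
g3 = g2 NOR g1 = NOT in2 NOR (in1 NAND in0)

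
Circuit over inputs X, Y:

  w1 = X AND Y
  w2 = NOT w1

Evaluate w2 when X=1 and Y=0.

w1 = 1 AND 0 = 0
w2 = NOT 0 = 1

1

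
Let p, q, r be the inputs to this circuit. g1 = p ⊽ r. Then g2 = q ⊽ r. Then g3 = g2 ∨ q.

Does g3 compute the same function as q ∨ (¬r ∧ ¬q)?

g2 = q ⊽ r
g3 = g2 ∨ q = (q ⊽ r) ∨ q
At p=0, q=0, r=1: circuit gives 0, formula gives 0.
At p=0, q=0, r=0: circuit gives 1, formula gives 1.
Agrees on all 8 inputs.

Yes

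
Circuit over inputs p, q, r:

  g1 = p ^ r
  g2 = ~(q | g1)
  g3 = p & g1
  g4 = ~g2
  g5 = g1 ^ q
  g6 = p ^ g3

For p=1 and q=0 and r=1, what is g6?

1

g1 = 1 ^ 1 = 0
g3 = 1 & 0 = 0
g6 = 1 ^ 0 = 1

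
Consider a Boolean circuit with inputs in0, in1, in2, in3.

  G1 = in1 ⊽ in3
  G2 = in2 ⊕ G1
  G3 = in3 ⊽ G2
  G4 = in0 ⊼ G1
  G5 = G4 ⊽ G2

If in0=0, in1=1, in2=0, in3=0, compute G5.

0

G1 = 1 ⊽ 0 = 0
G2 = 0 ⊕ 0 = 0
G4 = 0 ⊼ 0 = 1
G5 = 1 ⊽ 0 = 0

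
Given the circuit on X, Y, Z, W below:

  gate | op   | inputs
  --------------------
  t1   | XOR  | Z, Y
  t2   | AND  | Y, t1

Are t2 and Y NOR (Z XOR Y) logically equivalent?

t1 = Z XOR Y
t2 = Y AND t1 = Y AND (Z XOR Y)
At X=0, Y=0, Z=0, W=0: circuit gives 0, formula gives 1.

No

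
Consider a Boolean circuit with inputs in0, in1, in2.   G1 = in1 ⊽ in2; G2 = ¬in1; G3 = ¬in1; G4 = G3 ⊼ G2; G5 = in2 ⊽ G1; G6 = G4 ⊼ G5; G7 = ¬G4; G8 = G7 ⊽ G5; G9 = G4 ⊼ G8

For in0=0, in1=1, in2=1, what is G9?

G1 = 1 ⊽ 1 = 0
G2 = ¬1 = 0
G3 = ¬1 = 0
G4 = 0 ⊼ 0 = 1
G5 = 1 ⊽ 0 = 0
G7 = ¬1 = 0
G8 = 0 ⊽ 0 = 1
G9 = 1 ⊼ 1 = 0

0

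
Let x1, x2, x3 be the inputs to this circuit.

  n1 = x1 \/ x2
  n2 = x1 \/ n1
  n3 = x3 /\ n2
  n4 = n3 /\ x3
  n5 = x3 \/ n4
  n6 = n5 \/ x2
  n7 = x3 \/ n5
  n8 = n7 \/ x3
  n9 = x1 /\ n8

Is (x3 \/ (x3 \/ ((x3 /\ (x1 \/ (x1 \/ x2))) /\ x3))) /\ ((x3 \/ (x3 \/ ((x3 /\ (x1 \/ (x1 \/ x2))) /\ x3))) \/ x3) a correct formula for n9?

No

n1 = x1 \/ x2
n2 = x1 \/ n1 = x1 \/ (x1 \/ x2)
n3 = x3 /\ n2 = x3 /\ (x1 \/ (x1 \/ x2))
n4 = n3 /\ x3 = (x3 /\ (x1 \/ (x1 \/ x2))) /\ x3
n5 = x3 \/ n4 = x3 \/ ((x3 /\ (x1 \/ (x1 \/ x2))) /\ x3)
n7 = x3 \/ n5 = x3 \/ (x3 \/ ((x3 /\ (x1 \/ (x1 \/ x2))) /\ x3))
n8 = n7 \/ x3 = (x3 \/ (x3 \/ ((x3 /\ (x1 \/ (x1 \/ x2))) /\ x3))) \/ x3
n9 = x1 /\ n8 = x1 /\ ((x3 \/ (x3 \/ ((x3 /\ (x1 \/ (x1 \/ x2))) /\ x3))) \/ x3)
At x1=0, x2=0, x3=1: circuit gives 0, formula gives 1.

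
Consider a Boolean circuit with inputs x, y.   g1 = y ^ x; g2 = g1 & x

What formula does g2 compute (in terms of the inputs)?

g1 = y ^ x
g2 = g1 & x = (y ^ x) & x

(y ^ x) & x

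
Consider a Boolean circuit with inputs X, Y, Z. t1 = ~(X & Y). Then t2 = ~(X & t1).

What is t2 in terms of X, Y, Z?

t1 = ~(X & Y)
t2 = ~(X & t1) = ~(X & (~(X & Y)))

~(X & (~(X & Y)))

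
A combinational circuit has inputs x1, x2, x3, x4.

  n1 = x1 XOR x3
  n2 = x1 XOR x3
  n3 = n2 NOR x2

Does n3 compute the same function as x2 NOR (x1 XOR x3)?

Yes

n2 = x1 XOR x3
n3 = n2 NOR x2 = (x1 XOR x3) NOR x2
At x1=0, x2=0, x3=1, x4=0: circuit gives 0, formula gives 0.
At x1=0, x2=0, x3=0, x4=0: circuit gives 1, formula gives 1.
Agrees on all 16 inputs.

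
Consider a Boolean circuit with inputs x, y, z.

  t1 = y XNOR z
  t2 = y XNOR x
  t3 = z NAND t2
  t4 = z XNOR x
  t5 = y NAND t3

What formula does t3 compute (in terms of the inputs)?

z NAND (y XNOR x)

t2 = y XNOR x
t3 = z NAND t2 = z NAND (y XNOR x)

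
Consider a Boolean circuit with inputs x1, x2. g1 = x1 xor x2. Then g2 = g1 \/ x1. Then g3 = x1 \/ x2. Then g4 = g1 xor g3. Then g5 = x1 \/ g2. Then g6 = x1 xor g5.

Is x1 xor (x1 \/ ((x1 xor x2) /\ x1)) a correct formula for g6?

g1 = x1 xor x2
g2 = g1 \/ x1 = (x1 xor x2) \/ x1
g5 = x1 \/ g2 = x1 \/ ((x1 xor x2) \/ x1)
g6 = x1 xor g5 = x1 xor (x1 \/ ((x1 xor x2) \/ x1))
At x1=0, x2=1: circuit gives 1, formula gives 0.

No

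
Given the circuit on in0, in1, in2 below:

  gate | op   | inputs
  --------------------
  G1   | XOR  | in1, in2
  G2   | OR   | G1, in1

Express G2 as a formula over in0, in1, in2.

(in1 XOR in2) OR in1

G1 = in1 XOR in2
G2 = G1 OR in1 = (in1 XOR in2) OR in1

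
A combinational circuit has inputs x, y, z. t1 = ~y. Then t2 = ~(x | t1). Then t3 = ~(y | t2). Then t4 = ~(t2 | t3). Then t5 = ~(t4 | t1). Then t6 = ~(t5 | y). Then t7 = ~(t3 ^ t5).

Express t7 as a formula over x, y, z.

t1 = ~y
t2 = ~(x | t1) = ~(x | ~y)
t3 = ~(y | t2) = ~(y | (~(x | ~y)))
t4 = ~(t2 | t3) = ~((~(x | ~y)) | (~(y | (~(x | ~y)))))
t5 = ~(t4 | t1) = ~((~((~(x | ~y)) | (~(y | (~(x | ~y)))))) | ~y)
t7 = ~(t3 ^ t5) = ~((~(y | (~(x | ~y)))) ^ (~((~((~(x | ~y)) | (~(y | (~(x | ~y)))))) | ~y)))

~((~(y | (~(x | ~y)))) ^ (~((~((~(x | ~y)) | (~(y | (~(x | ~y)))))) | ~y)))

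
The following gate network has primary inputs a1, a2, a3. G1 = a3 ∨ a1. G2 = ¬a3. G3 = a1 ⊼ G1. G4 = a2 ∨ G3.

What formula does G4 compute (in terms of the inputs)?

a2 ∨ (a1 ⊼ (a3 ∨ a1))

G1 = a3 ∨ a1
G3 = a1 ⊼ G1 = a1 ⊼ (a3 ∨ a1)
G4 = a2 ∨ G3 = a2 ∨ (a1 ⊼ (a3 ∨ a1))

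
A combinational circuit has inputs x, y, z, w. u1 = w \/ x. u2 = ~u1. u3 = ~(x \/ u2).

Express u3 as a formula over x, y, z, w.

~(x \/ ~(w \/ x))

u1 = w \/ x
u2 = ~u1 = ~(w \/ x)
u3 = ~(x \/ u2) = ~(x \/ ~(w \/ x))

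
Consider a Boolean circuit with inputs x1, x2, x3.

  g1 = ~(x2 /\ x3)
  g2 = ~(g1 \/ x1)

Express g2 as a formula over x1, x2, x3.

~((~(x2 /\ x3)) \/ x1)

g1 = ~(x2 /\ x3)
g2 = ~(g1 \/ x1) = ~((~(x2 /\ x3)) \/ x1)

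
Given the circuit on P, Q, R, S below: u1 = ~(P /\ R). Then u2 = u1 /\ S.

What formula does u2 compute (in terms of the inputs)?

u1 = ~(P /\ R)
u2 = u1 /\ S = (~(P /\ R)) /\ S

(~(P /\ R)) /\ S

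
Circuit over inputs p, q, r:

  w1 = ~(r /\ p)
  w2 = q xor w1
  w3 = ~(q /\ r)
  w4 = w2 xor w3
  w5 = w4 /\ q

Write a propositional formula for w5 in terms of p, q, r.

((q xor (~(r /\ p))) xor (~(q /\ r))) /\ q

w1 = ~(r /\ p)
w2 = q xor w1 = q xor (~(r /\ p))
w3 = ~(q /\ r)
w4 = w2 xor w3 = (q xor (~(r /\ p))) xor (~(q /\ r))
w5 = w4 /\ q = ((q xor (~(r /\ p))) xor (~(q /\ r))) /\ q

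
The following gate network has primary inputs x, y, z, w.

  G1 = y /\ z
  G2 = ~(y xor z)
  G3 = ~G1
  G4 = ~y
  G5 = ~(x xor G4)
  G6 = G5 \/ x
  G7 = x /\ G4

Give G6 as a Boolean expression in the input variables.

(~(x xor ~y)) \/ x

G4 = ~y
G5 = ~(x xor G4) = ~(x xor ~y)
G6 = G5 \/ x = (~(x xor ~y)) \/ x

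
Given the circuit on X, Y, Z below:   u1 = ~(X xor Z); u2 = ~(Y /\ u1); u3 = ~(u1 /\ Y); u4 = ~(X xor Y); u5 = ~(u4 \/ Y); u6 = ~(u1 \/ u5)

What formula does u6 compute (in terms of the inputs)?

u1 = ~(X xor Z)
u4 = ~(X xor Y)
u5 = ~(u4 \/ Y) = ~((~(X xor Y)) \/ Y)
u6 = ~(u1 \/ u5) = ~((~(X xor Z)) \/ (~((~(X xor Y)) \/ Y)))

~((~(X xor Z)) \/ (~((~(X xor Y)) \/ Y)))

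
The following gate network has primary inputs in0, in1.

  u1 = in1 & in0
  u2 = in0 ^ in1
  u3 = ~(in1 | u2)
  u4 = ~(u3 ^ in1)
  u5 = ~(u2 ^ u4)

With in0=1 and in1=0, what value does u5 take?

1

u2 = 1 ^ 0 = 1
u3 = ~(0 | 1) = 0
u4 = ~(0 ^ 0) = 1
u5 = ~(1 ^ 1) = 1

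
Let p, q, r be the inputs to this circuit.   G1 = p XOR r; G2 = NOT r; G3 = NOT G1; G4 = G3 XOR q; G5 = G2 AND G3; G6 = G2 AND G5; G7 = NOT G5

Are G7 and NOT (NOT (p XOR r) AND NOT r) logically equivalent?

G1 = p XOR r
G2 = NOT r
G3 = NOT G1 = NOT (p XOR r)
G5 = G2 AND G3 = NOT r AND NOT (p XOR r)
G7 = NOT G5 = NOT (NOT r AND NOT (p XOR r))
At p=0, q=0, r=0: circuit gives 0, formula gives 0.
At p=0, q=0, r=1: circuit gives 1, formula gives 1.
Agrees on all 8 inputs.

Yes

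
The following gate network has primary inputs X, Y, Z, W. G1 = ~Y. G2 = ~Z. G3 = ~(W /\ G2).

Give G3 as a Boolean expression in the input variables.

G2 = ~Z
G3 = ~(W /\ G2) = ~(W /\ ~Z)

~(W /\ ~Z)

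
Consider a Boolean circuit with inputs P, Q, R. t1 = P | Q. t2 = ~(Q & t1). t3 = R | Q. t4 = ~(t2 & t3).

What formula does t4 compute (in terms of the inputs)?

~((~(Q & (P | Q))) & (R | Q))

t1 = P | Q
t2 = ~(Q & t1) = ~(Q & (P | Q))
t3 = R | Q
t4 = ~(t2 & t3) = ~((~(Q & (P | Q))) & (R | Q))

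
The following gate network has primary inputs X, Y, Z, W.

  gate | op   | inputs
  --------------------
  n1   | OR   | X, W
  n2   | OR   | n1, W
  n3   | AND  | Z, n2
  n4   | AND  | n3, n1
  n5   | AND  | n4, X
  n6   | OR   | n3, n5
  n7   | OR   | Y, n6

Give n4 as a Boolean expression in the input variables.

(Z AND ((X OR W) OR W)) AND (X OR W)

n1 = X OR W
n2 = n1 OR W = (X OR W) OR W
n3 = Z AND n2 = Z AND ((X OR W) OR W)
n4 = n3 AND n1 = (Z AND ((X OR W) OR W)) AND (X OR W)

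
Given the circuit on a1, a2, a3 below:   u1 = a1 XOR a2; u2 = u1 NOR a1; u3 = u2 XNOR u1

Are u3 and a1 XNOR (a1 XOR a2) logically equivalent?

u1 = a1 XOR a2
u2 = u1 NOR a1 = (a1 XOR a2) NOR a1
u3 = u2 XNOR u1 = ((a1 XOR a2) NOR a1) XNOR (a1 XOR a2)
At a1=0, a2=0, a3=0: circuit gives 0, formula gives 1.

No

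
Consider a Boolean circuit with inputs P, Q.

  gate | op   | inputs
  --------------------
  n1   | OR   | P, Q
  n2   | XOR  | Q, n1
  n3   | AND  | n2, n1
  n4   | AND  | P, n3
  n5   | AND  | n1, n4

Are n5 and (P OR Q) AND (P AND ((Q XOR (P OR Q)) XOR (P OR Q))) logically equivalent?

No

n1 = P OR Q
n2 = Q XOR n1 = Q XOR (P OR Q)
n3 = n2 AND n1 = (Q XOR (P OR Q)) AND (P OR Q)
n4 = P AND n3 = P AND ((Q XOR (P OR Q)) AND (P OR Q))
n5 = n1 AND n4 = (P OR Q) AND (P AND ((Q XOR (P OR Q)) AND (P OR Q)))
At P=1, Q=0: circuit gives 1, formula gives 0.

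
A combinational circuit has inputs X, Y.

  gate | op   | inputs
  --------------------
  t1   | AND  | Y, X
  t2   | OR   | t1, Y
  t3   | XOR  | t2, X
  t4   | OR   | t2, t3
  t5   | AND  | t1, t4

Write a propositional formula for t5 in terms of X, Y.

(Y AND X) AND (((Y AND X) OR Y) OR (((Y AND X) OR Y) XOR X))

t1 = Y AND X
t2 = t1 OR Y = (Y AND X) OR Y
t3 = t2 XOR X = ((Y AND X) OR Y) XOR X
t4 = t2 OR t3 = ((Y AND X) OR Y) OR (((Y AND X) OR Y) XOR X)
t5 = t1 AND t4 = (Y AND X) AND (((Y AND X) OR Y) OR (((Y AND X) OR Y) XOR X))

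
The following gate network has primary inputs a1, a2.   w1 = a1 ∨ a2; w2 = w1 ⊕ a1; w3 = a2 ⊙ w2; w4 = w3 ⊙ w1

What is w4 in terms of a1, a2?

(a2 ⊙ ((a1 ∨ a2) ⊕ a1)) ⊙ (a1 ∨ a2)

w1 = a1 ∨ a2
w2 = w1 ⊕ a1 = (a1 ∨ a2) ⊕ a1
w3 = a2 ⊙ w2 = a2 ⊙ ((a1 ∨ a2) ⊕ a1)
w4 = w3 ⊙ w1 = (a2 ⊙ ((a1 ∨ a2) ⊕ a1)) ⊙ (a1 ∨ a2)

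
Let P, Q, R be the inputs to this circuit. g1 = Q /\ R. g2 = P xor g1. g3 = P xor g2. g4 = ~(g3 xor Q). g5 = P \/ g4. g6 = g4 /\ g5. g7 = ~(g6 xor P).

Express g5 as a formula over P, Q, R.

g1 = Q /\ R
g2 = P xor g1 = P xor (Q /\ R)
g3 = P xor g2 = P xor (P xor (Q /\ R))
g4 = ~(g3 xor Q) = ~((P xor (P xor (Q /\ R))) xor Q)
g5 = P \/ g4 = P \/ (~((P xor (P xor (Q /\ R))) xor Q))

P \/ (~((P xor (P xor (Q /\ R))) xor Q))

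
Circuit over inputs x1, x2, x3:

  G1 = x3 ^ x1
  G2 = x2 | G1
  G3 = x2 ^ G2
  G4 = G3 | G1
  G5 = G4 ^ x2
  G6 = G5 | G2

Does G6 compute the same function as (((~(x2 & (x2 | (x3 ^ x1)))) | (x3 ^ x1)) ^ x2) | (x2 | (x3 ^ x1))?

G1 = x3 ^ x1
G2 = x2 | G1 = x2 | (x3 ^ x1)
G3 = x2 ^ G2 = x2 ^ (x2 | (x3 ^ x1))
G4 = G3 | G1 = (x2 ^ (x2 | (x3 ^ x1))) | (x3 ^ x1)
G5 = G4 ^ x2 = ((x2 ^ (x2 | (x3 ^ x1))) | (x3 ^ x1)) ^ x2
G6 = G5 | G2 = (((x2 ^ (x2 | (x3 ^ x1))) | (x3 ^ x1)) ^ x2) | (x2 | (x3 ^ x1))
At x1=0, x2=0, x3=0: circuit gives 0, formula gives 1.

No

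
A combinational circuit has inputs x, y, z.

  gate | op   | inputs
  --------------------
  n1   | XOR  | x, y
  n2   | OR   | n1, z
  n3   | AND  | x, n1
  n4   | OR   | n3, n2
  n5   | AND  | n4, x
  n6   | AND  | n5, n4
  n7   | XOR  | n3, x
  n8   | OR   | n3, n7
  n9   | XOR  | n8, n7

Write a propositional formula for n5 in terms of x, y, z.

n1 = x XOR y
n2 = n1 OR z = (x XOR y) OR z
n3 = x AND n1 = x AND (x XOR y)
n4 = n3 OR n2 = (x AND (x XOR y)) OR ((x XOR y) OR z)
n5 = n4 AND x = ((x AND (x XOR y)) OR ((x XOR y) OR z)) AND x

((x AND (x XOR y)) OR ((x XOR y) OR z)) AND x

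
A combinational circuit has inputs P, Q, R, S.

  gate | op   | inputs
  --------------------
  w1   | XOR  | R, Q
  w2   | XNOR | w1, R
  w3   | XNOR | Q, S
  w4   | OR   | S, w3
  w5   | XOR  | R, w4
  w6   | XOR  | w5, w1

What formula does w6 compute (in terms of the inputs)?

(R XOR (S OR (Q XNOR S))) XOR (R XOR Q)

w1 = R XOR Q
w3 = Q XNOR S
w4 = S OR w3 = S OR (Q XNOR S)
w5 = R XOR w4 = R XOR (S OR (Q XNOR S))
w6 = w5 XOR w1 = (R XOR (S OR (Q XNOR S))) XOR (R XOR Q)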